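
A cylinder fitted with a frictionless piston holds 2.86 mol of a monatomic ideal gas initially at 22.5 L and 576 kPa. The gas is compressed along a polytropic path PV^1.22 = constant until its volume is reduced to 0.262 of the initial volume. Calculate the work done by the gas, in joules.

T₁ = P₁V₁/(nR) = 576×22.5/(2.86×8.314) = 545 K.
Polytropic n=1.22: T₂ = T₁(V₁/V₂)^(n−1) = 545×(3.82)^0.22 = 732 K; P₂ = P₁(V₁/V₂)^n = 2950 kPa.
W = (P₁V₁−P₂V₂)/(n−1) = (576×22.5−2950×5.90)/0.22 = -20200 J.

-20200 J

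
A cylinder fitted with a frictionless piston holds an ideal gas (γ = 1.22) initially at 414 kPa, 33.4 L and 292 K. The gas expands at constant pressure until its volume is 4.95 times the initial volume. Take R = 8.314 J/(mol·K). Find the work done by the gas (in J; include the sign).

54600 J

n = P₁V₁/(RT₁) = 414×33.4/(8.314×292) = 5.70 mol.
Isobaric: P stays 414 kPa; V/T = const ⇒ T₂ = 1450 K, V₂ = 165 L.
W = PΔV = 414×(165−33.4) kPa·L = 54600 J.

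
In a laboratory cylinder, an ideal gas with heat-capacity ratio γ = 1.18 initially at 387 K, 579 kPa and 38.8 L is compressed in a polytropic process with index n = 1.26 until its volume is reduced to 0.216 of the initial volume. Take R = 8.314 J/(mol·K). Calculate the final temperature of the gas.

576 K

Polytropic n=1.26: T₂ = T₁(V₁/V₂)^(n−1) = 387×(4.63)^0.26 = 576 K; P₂ = P₁(V₁/V₂)^n = 3990 kPa.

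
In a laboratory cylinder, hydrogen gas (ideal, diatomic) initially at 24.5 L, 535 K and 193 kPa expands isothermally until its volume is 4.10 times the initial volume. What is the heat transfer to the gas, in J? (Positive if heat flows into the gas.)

6670 J

n = P₁V₁/(RT₁) = 193×24.5/(8.314×535) = 1.06 mol.
Isothermal: T stays 535 K; PV = const ⇒ V₂ = 100 L, P₂ = 47.1 kPa.
ΔU = 0 (ideal gas, T constant).
W = nRT ln(V₂/V₁) = 1.06×8.314×535×ln(4.10) = 6670 J.
Q = ΔU + W = 6670 J.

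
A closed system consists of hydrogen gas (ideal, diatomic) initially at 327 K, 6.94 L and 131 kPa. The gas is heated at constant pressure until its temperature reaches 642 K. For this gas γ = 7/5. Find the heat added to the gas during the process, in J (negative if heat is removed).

n = P₁V₁/(RT₁) = 131×6.94/(8.314×327) = 0.334 mol.
Isobaric: P stays 131 kPa; V/T = const ⇒ T₂ = 642 K, V₂ = 13.6 L.
W = PΔV = 131×(13.6−6.94) kPa·L = 876 J.
ΔU = nCvΔT = 0.334×20.8×(642−327) = 2190 J.
Q = ΔU + W = nCpΔT = 3070 J.

3070 J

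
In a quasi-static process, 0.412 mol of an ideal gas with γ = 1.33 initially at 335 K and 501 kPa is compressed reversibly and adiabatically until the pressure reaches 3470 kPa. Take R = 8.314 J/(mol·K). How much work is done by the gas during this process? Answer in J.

-2140 J

V₁ = nRT₁/P₁ = 0.412×8.314×335/501 = 2.29 L.
Adiabatic: T₂/T₁ = (P₂/P₁)^((γ−1)/γ) ⇒ T₂ = 335×(6.93)^0.248 = 541 K; V₂ = 0.535 L.
ΔU = nCvΔT = 0.412×25.2×(541−335) = 2140 J.
Q = 0 for an adiabatic process, so W = −ΔU = -2140 J.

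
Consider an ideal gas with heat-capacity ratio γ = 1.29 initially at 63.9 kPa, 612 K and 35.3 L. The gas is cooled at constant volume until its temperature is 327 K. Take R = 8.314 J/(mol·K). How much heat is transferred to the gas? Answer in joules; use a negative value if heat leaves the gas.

-3620 J

n = P₁V₁/(RT₁) = 63.9×35.3/(8.314×612) = 0.443 mol.
Isochoric: V stays 35.3 L; P/T = const ⇒ T₂ = 327 K, P₂ = 34.1 kPa.
W = 0 (no volume change).
ΔU = nCvΔT = 0.443×28.7×(327−612) = -3620 J.
Q = ΔU = -3620 J.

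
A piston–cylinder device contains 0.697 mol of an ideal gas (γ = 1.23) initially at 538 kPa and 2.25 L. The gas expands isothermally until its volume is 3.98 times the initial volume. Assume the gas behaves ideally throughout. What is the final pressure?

135 kPa

T₁ = P₁V₁/(nR) = 538×2.25/(0.697×8.314) = 209 K.
Isothermal: T stays 209 K; PV = const ⇒ V₂ = 8.96 L, P₂ = 135 kPa.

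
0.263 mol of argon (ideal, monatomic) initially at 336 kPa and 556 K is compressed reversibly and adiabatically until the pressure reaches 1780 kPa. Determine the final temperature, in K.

1080 K

V₁ = nRT₁/P₁ = 0.263×8.314×556/336 = 3.62 L.
Adiabatic: T₂/T₁ = (P₂/P₁)^((γ−1)/γ) ⇒ T₂ = 556×(5.30)^0.400 = 1080 K; V₂ = 1.33 L.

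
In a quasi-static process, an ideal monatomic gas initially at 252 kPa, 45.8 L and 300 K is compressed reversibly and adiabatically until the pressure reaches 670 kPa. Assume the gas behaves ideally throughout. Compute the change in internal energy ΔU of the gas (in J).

n = P₁V₁/(RT₁) = 252×45.8/(8.314×300) = 4.63 mol.
Adiabatic: T₂/T₁ = (P₂/P₁)^((γ−1)/γ) ⇒ T₂ = 300×(2.66)^0.400 = 444 K; V₂ = 25.5 L.
For an ideal gas ΔU = nCvΔT with Cv = (3/2)R = 12.5 J/(mol·K).
ΔU = 4.63×12.5×(444−300) = 8290 J.

8290 J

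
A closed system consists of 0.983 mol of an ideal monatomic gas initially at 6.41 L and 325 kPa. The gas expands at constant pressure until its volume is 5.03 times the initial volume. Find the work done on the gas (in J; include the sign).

T₁ = P₁V₁/(nR) = 325×6.41/(0.983×8.314) = 255 K.
Isobaric: P stays 325 kPa; V/T = const ⇒ T₂ = 1280 K, V₂ = 32.2 L.
W = PΔV = 325×(32.2−6.41) kPa·L = 8400 J.
Work done on the gas = −W_by = -8400 J.

-8400 J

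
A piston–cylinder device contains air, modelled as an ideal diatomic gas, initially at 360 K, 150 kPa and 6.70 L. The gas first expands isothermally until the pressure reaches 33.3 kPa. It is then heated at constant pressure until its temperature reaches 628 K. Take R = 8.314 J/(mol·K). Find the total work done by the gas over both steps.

2260 J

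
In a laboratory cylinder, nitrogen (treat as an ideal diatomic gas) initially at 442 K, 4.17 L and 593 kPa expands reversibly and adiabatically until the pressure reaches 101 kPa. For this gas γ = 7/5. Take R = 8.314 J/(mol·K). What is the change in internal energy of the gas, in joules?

n = P₁V₁/(RT₁) = 593×4.17/(8.314×442) = 0.673 mol.
Adiabatic: T₂/T₁ = (P₂/P₁)^((γ−1)/γ) ⇒ T₂ = 442×(0.170)^0.286 = 267 K; V₂ = 14.8 L.
For an ideal gas ΔU = nCvΔT with Cv = (5/2)R = 20.8 J/(mol·K).
ΔU = 0.673×20.8×(267−442) = -2450 J.

-2450 J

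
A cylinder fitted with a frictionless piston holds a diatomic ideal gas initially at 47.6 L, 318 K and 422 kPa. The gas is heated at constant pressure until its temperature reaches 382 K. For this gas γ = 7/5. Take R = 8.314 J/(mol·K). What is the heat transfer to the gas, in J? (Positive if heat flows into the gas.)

14100 J

n = P₁V₁/(RT₁) = 422×47.6/(8.314×318) = 7.60 mol.
Isobaric: P stays 422 kPa; V/T = const ⇒ T₂ = 382 K, V₂ = 57.2 L.
W = PΔV = 422×(57.2−47.6) kPa·L = 4040 J.
ΔU = nCvΔT = 7.60×20.8×(382−318) = 10100 J.
Q = ΔU + W = nCpΔT = 14100 J.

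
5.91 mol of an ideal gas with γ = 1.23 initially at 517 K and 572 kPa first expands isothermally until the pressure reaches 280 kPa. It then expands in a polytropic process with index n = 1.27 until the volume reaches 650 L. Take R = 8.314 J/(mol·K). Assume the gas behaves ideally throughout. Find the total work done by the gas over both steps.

V₁ = nRT₁/P₁ = 5.91×8.314×517/572 = 44.4 L.
Step 1 — Isothermal: T stays 517 K; PV = const ⇒ V₂ = 90.7 L, P₂ = 280 kPa.
ΔU = 0 (ideal gas, T constant).
W = nRT ln(V₂/V₁) = 5.91×8.314×517×ln(2.04) = 18100 J.
Q = ΔU + W = 18100 J.
State after step 1: P = 280 kPa, V = 90.7 L, T = 517 K.
Step 2 — Polytropic n=1.27: T₂ = T₁(V₁/V₂)^(n−1) = 517×(0.140)^0.27 = 304 K; P₂ = P₁(V₁/V₂)^n = 23.0 kPa.
W = (P₁V₁−P₂V₂)/(n−1) = (280×90.7−23.0×650)/0.27 = 38800 J.
ΔU = nCvΔT = 5.91×36.1×(304−517) = -45500 J.
Q = ΔU + W = -6750 J.
Net over both steps: W = 56900 J, Q = 11400 J, ΔU = -45500 J.

56900 J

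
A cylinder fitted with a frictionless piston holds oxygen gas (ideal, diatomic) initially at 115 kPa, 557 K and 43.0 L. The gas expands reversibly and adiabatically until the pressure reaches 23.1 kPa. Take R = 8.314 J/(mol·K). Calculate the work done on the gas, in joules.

n = P₁V₁/(RT₁) = 115×43.0/(8.314×557) = 1.07 mol.
Adiabatic: T₂/T₁ = (P₂/P₁)^((γ−1)/γ) ⇒ T₂ = 557×(0.201)^0.286 = 352 K; V₂ = 135 L.
ΔU = nCvΔT = 1.07×20.8×(352−557) = -4550 J.
Q = 0 for an adiabatic process, so W = −ΔU = 4550 J.
Work done on the gas = −W_by = -4550 J.

-4550 J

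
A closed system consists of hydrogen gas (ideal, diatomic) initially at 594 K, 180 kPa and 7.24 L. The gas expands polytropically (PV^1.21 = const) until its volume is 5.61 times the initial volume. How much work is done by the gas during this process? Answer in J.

n = P₁V₁/(RT₁) = 180×7.24/(8.314×594) = 0.264 mol.
Polytropic n=1.21: T₂ = T₁(V₁/V₂)^(n−1) = 594×(0.178)^0.21 = 414 K; P₂ = P₁(V₁/V₂)^n = 22.3 kPa.
W = (P₁V₁−P₂V₂)/(n−1) = (180×7.24−22.3×40.6)/0.21 = 1890 J.

1890 J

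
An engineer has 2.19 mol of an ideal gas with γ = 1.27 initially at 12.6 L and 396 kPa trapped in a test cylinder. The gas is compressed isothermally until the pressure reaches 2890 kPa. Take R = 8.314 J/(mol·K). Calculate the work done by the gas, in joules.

T₁ = P₁V₁/(nR) = 396×12.6/(2.19×8.314) = 274 K.
Isothermal: T stays 274 K; PV = const ⇒ V₂ = 1.73 L, P₂ = 2890 kPa.
W = nRT ln(V₂/V₁) = 2.19×8.314×274×ln(0.137) = -9920 J.

-9920 J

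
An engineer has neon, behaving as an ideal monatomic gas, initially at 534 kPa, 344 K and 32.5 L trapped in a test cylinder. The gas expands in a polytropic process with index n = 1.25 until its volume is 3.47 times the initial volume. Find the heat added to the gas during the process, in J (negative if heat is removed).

11600 J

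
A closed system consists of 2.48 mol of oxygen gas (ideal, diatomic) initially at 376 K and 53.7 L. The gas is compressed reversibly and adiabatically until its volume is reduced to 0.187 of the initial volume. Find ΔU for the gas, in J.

P₁ = nRT₁/V₁ = 2.48×8.314×376/53.7 = 144 kPa.
Adiabatic: TV^(γ−1) = const ⇒ T₂ = 376×(5.35)^0.400 = 735 K; PV^γ = const ⇒ P₂ = 1510 kPa.
For an ideal gas ΔU = nCvΔT with Cv = (5/2)R = 20.8 J/(mol·K).
ΔU = 2.48×20.8×(735−376) = 18500 J.

18500 J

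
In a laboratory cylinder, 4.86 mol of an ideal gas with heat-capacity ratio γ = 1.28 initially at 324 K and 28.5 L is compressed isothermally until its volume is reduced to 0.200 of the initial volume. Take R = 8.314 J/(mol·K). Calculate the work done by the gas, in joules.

-21100 J

P₁ = nRT₁/V₁ = 4.86×8.314×324/28.5 = 459 kPa.
Isothermal: T stays 324 K; PV = const ⇒ V₂ = 5.70 L, P₂ = 2300 kPa.
W = nRT ln(V₂/V₁) = 4.86×8.314×324×ln(0.200) = -21100 J.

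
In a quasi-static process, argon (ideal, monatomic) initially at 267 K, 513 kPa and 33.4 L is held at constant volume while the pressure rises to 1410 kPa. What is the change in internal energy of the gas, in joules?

n = P₁V₁/(RT₁) = 513×33.4/(8.314×267) = 7.72 mol.
Isochoric: V stays 33.4 L; P/T = const ⇒ T₂ = 734 K, P₂ = 1410 kPa.
For an ideal gas ΔU = nCvΔT with Cv = (3/2)R = 12.5 J/(mol·K).
ΔU = 7.72×12.5×(734−267) = 44900 J.

44900 J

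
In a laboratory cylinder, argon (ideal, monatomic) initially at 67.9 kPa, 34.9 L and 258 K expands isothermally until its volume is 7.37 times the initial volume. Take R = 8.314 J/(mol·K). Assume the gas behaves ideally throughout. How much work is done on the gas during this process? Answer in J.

-4730 J

n = P₁V₁/(RT₁) = 67.9×34.9/(8.314×258) = 1.10 mol.
Isothermal: T stays 258 K; PV = const ⇒ V₂ = 257 L, P₂ = 9.21 kPa.
W = nRT ln(V₂/V₁) = 1.10×8.314×258×ln(7.37) = 4730 J.
Work done on the gas = −W_by = -4730 J.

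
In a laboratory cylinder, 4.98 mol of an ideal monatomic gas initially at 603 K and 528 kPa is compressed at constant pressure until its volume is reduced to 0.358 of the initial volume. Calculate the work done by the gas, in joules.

-16000 J

V₁ = nRT₁/P₁ = 4.98×8.314×603/528 = 47.3 L.
Isobaric: P stays 528 kPa; V/T = const ⇒ T₂ = 216 K, V₂ = 16.9 L.
W = PΔV = 528×(16.9−47.3) kPa·L = -16000 J.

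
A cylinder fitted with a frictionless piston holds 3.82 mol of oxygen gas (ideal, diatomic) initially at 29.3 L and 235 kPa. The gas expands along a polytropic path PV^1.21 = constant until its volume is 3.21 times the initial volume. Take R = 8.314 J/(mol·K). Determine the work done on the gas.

-7120 J

T₁ = P₁V₁/(nR) = 235×29.3/(3.82×8.314) = 217 K.
Polytropic n=1.21: T₂ = T₁(V₁/V₂)^(n−1) = 217×(0.312)^0.21 = 170 K; P₂ = P₁(V₁/V₂)^n = 57.3 kPa.
W = (P₁V₁−P₂V₂)/(n−1) = (235×29.3−57.3×94.1)/0.21 = 7120 J.
Work done on the gas = −W_by = -7120 J.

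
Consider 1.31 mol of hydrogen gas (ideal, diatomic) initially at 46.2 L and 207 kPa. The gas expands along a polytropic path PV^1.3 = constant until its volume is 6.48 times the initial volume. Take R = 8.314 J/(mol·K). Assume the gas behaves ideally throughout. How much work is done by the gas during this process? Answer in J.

T₁ = P₁V₁/(nR) = 207×46.2/(1.31×8.314) = 878 K.
Polytropic n=1.3: T₂ = T₁(V₁/V₂)^(n−1) = 878×(0.154)^0.30 = 501 K; P₂ = P₁(V₁/V₂)^n = 18.2 kPa.
W = (P₁V₁−P₂V₂)/(n−1) = (207×46.2−18.2×299)/0.30 = 13700 J.

13700 J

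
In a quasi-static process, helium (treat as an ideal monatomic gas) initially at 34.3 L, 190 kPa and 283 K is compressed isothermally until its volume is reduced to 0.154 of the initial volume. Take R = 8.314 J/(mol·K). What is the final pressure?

1230 kPa

Isothermal: T stays 283 K; PV = const ⇒ V₂ = 5.28 L, P₂ = 1230 kPa.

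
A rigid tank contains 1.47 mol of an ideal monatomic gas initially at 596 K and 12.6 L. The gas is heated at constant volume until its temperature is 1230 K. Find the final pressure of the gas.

1190 kPa

P₁ = nRT₁/V₁ = 1.47×8.314×596/12.6 = 578 kPa.
Isochoric: V stays 12.6 L; P/T = const ⇒ T₂ = 1230 K, P₂ = 1190 kPa.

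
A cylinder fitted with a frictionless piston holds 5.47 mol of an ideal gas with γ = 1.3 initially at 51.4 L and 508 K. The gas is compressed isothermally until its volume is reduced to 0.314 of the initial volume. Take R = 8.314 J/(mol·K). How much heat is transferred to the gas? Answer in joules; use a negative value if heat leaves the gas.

P₁ = nRT₁/V₁ = 5.47×8.314×508/51.4 = 449 kPa.
Isothermal: T stays 508 K; PV = const ⇒ V₂ = 16.1 L, P₂ = 1430 kPa.
ΔU = 0 (ideal gas, T constant).
W = nRT ln(V₂/V₁) = 5.47×8.314×508×ln(0.314) = -26800 J.
Q = ΔU + W = -26800 J.

-26800 J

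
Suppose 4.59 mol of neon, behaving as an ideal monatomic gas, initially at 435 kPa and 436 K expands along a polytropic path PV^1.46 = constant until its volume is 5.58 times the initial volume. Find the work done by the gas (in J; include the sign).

19800 J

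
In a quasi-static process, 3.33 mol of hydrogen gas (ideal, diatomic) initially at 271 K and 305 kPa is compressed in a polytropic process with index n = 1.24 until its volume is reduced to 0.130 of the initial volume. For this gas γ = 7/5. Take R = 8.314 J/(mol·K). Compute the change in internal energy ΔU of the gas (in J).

V₁ = nRT₁/P₁ = 3.33×8.314×271/305 = 24.6 L.
Polytropic n=1.24: T₂ = T₁(V₁/V₂)^(n−1) = 271×(7.69)^0.24 = 442 K; P₂ = P₁(V₁/V₂)^n = 3830 kPa.
For an ideal gas ΔU = nCvΔT with Cv = (5/2)R = 20.8 J/(mol·K).
ΔU = 3.33×20.8×(442−271) = 11800 J.

11800 J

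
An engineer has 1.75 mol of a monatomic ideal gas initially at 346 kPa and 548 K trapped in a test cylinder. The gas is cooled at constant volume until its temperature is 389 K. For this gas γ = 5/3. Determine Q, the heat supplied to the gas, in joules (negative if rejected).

-3470 J

V₁ = nRT₁/P₁ = 1.75×8.314×548/346 = 23.0 L.
Isochoric: V stays 23.0 L; P/T = const ⇒ T₂ = 389 K, P₂ = 246 kPa.
W = 0 (no volume change).
ΔU = nCvΔT = 1.75×12.5×(389−548) = -3470 J.
Q = ΔU = -3470 J.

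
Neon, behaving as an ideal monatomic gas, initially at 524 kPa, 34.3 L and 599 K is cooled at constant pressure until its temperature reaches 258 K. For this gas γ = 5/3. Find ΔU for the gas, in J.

n = P₁V₁/(RT₁) = 524×34.3/(8.314×599) = 3.61 mol.
Isobaric: P stays 524 kPa; V/T = const ⇒ T₂ = 258 K, V₂ = 14.8 L.
For an ideal gas ΔU = nCvΔT with Cv = (3/2)R = 12.5 J/(mol·K).
ΔU = 3.61×12.5×(258−599) = -15300 J.

-15300 J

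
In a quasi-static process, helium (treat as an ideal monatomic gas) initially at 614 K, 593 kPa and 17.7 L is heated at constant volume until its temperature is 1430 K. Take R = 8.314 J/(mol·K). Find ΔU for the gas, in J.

20900 J

n = P₁V₁/(RT₁) = 593×17.7/(8.314×614) = 2.06 mol.
Isochoric: V stays 17.7 L; P/T = const ⇒ T₂ = 1430 K, P₂ = 1380 kPa.
For an ideal gas ΔU = nCvΔT with Cv = (3/2)R = 12.5 J/(mol·K).
ΔU = 2.06×12.5×(1430−614) = 20900 J.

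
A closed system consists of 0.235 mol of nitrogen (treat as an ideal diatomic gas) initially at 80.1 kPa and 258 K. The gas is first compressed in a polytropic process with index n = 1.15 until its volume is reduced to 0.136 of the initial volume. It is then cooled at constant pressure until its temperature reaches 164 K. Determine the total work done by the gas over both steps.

-1530 J

V₁ = nRT₁/P₁ = 0.235×8.314×258/80.1 = 6.29 L.
Step 1 — Polytropic n=1.15: T₂ = T₁(V₁/V₂)^(n−1) = 258×(7.35)^0.15 = 348 K; P₂ = P₁(V₁/V₂)^n = 794 kPa.
W = (P₁V₁−P₂V₂)/(n−1) = (80.1×6.29−794×0.856)/0.15 = -1170 J.
ΔU = nCvΔT = 0.235×20.8×(348−258) = 440 J.
Q = ΔU + W = -733 J.
State after step 1: P = 794 kPa, V = 0.856 L, T = 348 K.
Step 2 — Isobaric: P stays 794 kPa; V/T = const ⇒ T₂ = 164 K, V₂ = 0.403 L.
W = PΔV = 794×(0.403−0.856) kPa·L = -360 J.
ΔU = nCvΔT = 0.235×20.8×(164−348) = -899 J.
Q = ΔU + W = nCpΔT = -1260 J.
Net over both steps: W = -1530 J, Q = -1990 J, ΔU = -459 J.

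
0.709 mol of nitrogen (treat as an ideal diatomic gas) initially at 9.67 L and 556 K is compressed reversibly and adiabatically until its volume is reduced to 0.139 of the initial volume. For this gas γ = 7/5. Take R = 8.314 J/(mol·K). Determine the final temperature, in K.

P₁ = nRT₁/V₁ = 0.709×8.314×556/9.67 = 339 kPa.
Adiabatic: TV^(γ−1) = const ⇒ T₂ = 556×(7.19)^0.400 = 1220 K; PV^γ = const ⇒ P₂ = 5370 kPa.

1220 K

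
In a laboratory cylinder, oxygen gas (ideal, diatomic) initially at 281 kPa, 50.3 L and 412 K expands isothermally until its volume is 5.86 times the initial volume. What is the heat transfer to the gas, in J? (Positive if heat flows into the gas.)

n = P₁V₁/(RT₁) = 281×50.3/(8.314×412) = 4.13 mol.
Isothermal: T stays 412 K; PV = const ⇒ V₂ = 295 L, P₂ = 48.0 kPa.
ΔU = 0 (ideal gas, T constant).
W = nRT ln(V₂/V₁) = 4.13×8.314×412×ln(5.86) = 25000 J.
Q = ΔU + W = 25000 J.

25000 J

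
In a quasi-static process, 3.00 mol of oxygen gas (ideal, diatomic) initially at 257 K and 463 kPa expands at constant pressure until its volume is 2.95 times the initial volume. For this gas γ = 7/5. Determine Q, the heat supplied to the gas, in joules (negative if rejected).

43700 J

V₁ = nRT₁/P₁ = 3.00×8.314×257/463 = 13.8 L.
Isobaric: P stays 463 kPa; V/T = const ⇒ T₂ = 758 K, V₂ = 40.8 L.
W = PΔV = 463×(40.8−13.8) kPa·L = 12500 J.
ΔU = nCvΔT = 3.00×20.8×(758−257) = 31200 J.
Q = ΔU + W = nCpΔT = 43700 J.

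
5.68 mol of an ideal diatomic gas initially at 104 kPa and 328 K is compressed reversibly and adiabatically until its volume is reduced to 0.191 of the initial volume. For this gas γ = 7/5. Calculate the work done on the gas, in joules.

36400 J

V₁ = nRT₁/P₁ = 5.68×8.314×328/104 = 149 L.
Adiabatic: TV^(γ−1) = const ⇒ T₂ = 328×(5.24)^0.400 = 636 K; PV^γ = const ⇒ P₂ = 1060 kPa.
ΔU = nCvΔT = 5.68×20.8×(636−328) = 36400 J.
Q = 0 for an adiabatic process, so W = −ΔU = -36400 J.
Work done on the gas = −W_by = 36400 J.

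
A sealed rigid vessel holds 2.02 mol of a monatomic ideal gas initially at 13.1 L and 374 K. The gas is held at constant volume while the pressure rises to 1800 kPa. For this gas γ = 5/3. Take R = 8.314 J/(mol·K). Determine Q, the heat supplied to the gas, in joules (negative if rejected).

25900 J

P₁ = nRT₁/V₁ = 2.02×8.314×374/13.1 = 479 kPa.
Isochoric: V stays 13.1 L; P/T = const ⇒ T₂ = 1400 K, P₂ = 1800 kPa.
W = 0 (no volume change).
ΔU = nCvΔT = 2.02×12.5×(1400−374) = 25900 J.
Q = ΔU = 25900 J.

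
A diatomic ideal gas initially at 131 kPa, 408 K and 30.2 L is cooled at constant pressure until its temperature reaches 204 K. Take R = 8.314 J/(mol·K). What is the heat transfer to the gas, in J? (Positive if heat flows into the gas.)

n = P₁V₁/(RT₁) = 131×30.2/(8.314×408) = 1.17 mol.
Isobaric: P stays 131 kPa; V/T = const ⇒ T₂ = 204 K, V₂ = 15.1 L.
W = PΔV = 131×(15.1−30.2) kPa·L = -1980 J.
ΔU = nCvΔT = 1.17×20.8×(204−408) = -4950 J.
Q = ΔU + W = nCpΔT = -6920 J.

-6920 J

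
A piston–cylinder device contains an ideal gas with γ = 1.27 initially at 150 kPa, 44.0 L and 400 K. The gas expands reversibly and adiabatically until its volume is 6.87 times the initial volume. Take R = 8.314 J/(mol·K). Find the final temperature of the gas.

238 K

Adiabatic: TV^(γ−1) = const ⇒ T₂ = 400×(0.146)^0.270 = 238 K; PV^γ = const ⇒ P₂ = 13.0 kPa.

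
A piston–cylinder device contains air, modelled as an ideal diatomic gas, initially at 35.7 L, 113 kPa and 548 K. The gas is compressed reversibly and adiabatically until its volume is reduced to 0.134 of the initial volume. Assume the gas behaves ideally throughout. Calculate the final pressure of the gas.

1880 kPa

Adiabatic: TV^(γ−1) = const ⇒ T₂ = 548×(7.46)^0.400 = 1220 K; PV^γ = const ⇒ P₂ = 1880 kPa.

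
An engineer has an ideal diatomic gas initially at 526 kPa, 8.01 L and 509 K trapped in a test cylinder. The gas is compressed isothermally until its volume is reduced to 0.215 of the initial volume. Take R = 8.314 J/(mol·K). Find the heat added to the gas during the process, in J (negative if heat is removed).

n = P₁V₁/(RT₁) = 526×8.01/(8.314×509) = 0.996 mol.
Isothermal: T stays 509 K; PV = const ⇒ V₂ = 1.72 L, P₂ = 2450 kPa.
ΔU = 0 (ideal gas, T constant).
W = nRT ln(V₂/V₁) = 0.996×8.314×509×ln(0.215) = -6480 J.
Q = ΔU + W = -6480 J.

-6480 J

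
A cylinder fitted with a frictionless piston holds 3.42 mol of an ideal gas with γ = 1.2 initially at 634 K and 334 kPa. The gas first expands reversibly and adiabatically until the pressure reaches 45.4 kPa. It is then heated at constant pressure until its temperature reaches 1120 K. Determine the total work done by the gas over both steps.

44400 J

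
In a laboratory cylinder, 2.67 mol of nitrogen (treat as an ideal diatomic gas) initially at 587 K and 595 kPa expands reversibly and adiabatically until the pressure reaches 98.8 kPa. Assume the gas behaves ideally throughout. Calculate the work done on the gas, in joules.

-13100 J

V₁ = nRT₁/P₁ = 2.67×8.314×587/595 = 21.9 L.
Adiabatic: T₂/T₁ = (P₂/P₁)^((γ−1)/γ) ⇒ T₂ = 587×(0.166)^0.286 = 351 K; V₂ = 79.0 L.
ΔU = nCvΔT = 2.67×20.8×(351−587) = -13100 J.
Q = 0 for an adiabatic process, so W = −ΔU = 13100 J.
Work done on the gas = −W_by = -13100 J.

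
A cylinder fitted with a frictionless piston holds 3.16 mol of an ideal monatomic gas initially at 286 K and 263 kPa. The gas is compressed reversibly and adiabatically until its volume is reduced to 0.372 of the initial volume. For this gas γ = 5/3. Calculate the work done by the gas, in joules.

V₁ = nRT₁/P₁ = 3.16×8.314×286/263 = 28.6 L.
Adiabatic: TV^(γ−1) = const ⇒ T₂ = 286×(2.69)^0.667 = 553 K; PV^γ = const ⇒ P₂ = 1370 kPa.
ΔU = nCvΔT = 3.16×12.5×(553−286) = 10500 J.
Q = 0 for an adiabatic process, so W = −ΔU = -10500 J.

-10500 J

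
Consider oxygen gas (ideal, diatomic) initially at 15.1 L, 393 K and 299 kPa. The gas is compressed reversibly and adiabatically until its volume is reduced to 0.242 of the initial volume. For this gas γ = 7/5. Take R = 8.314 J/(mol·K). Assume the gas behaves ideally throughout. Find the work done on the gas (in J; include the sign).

n = P₁V₁/(RT₁) = 299×15.1/(8.314×393) = 1.38 mol.
Adiabatic: TV^(γ−1) = const ⇒ T₂ = 393×(4.13)^0.400 = 693 K; PV^γ = const ⇒ P₂ = 2180 kPa.
ΔU = nCvΔT = 1.38×20.8×(693−393) = 8620 J.
Q = 0 for an adiabatic process, so W = −ΔU = -8620 J.
Work done on the gas = −W_by = 8620 J.

8620 J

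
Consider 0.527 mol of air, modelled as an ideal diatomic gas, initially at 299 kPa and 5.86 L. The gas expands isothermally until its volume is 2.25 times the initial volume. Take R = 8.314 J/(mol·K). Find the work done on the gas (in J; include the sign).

T₁ = P₁V₁/(nR) = 299×5.86/(0.527×8.314) = 400 K.
Isothermal: T stays 400 K; PV = const ⇒ V₂ = 13.2 L, P₂ = 133 kPa.
W = nRT ln(V₂/V₁) = 0.527×8.314×400×ln(2.25) = 1420 J.
Work done on the gas = −W_by = -1420 J.

-1420 J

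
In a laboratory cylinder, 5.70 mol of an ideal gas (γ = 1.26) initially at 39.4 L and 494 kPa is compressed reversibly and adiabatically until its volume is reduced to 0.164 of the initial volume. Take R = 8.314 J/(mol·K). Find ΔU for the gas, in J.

T₁ = P₁V₁/(nR) = 494×39.4/(5.70×8.314) = 411 K.
Adiabatic: TV^(γ−1) = const ⇒ T₂ = 411×(6.10)^0.260 = 657 K; PV^γ = const ⇒ P₂ = 4820 kPa.
For an ideal gas ΔU = nCvΔT with Cv = R/(γ−1) = 32.0 J/(mol·K).
ΔU = 5.70×32.0×(657−411) = 44900 J.

44900 J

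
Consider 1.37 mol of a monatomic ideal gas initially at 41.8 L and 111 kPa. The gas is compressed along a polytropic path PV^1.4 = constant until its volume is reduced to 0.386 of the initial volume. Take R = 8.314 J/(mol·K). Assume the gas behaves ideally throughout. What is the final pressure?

421 kPa

T₁ = P₁V₁/(nR) = 111×41.8/(1.37×8.314) = 407 K.
Polytropic n=1.4: T₂ = T₁(V₁/V₂)^(n−1) = 407×(2.59)^0.40 = 596 K; P₂ = P₁(V₁/V₂)^n = 421 kPa.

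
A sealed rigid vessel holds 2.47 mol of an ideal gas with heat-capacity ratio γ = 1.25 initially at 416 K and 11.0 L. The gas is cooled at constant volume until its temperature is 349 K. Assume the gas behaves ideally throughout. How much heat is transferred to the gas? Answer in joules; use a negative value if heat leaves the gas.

-5500 J

P₁ = nRT₁/V₁ = 2.47×8.314×416/11.0 = 777 kPa.
Isochoric: V stays 11.0 L; P/T = const ⇒ T₂ = 349 K, P₂ = 652 kPa.
W = 0 (no volume change).
ΔU = nCvΔT = 2.47×33.3×(349−416) = -5500 J.
Q = ΔU = -5500 J.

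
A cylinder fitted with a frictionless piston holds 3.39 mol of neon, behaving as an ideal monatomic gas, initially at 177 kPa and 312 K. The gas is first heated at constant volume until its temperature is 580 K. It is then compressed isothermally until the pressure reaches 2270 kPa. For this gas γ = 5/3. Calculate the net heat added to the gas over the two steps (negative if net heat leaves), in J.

-20200 J

V₁ = nRT₁/P₁ = 3.39×8.314×312/177 = 49.7 L.
Step 1 — Isochoric: V stays 49.7 L; P/T = const ⇒ T₂ = 580 K, P₂ = 329 kPa.
W = 0 (no volume change).
ΔU = nCvΔT = 3.39×12.5×(580−312) = 11300 J.
Q = ΔU = 11300 J.
State after step 1: P = 329 kPa, V = 49.7 L, T = 580 K.
Step 2 — Isothermal: T stays 580 K; PV = const ⇒ V₂ = 7.20 L, P₂ = 2270 kPa.
ΔU = 0 (ideal gas, T constant).
W = nRT ln(V₂/V₁) = 3.39×8.314×580×ln(0.145) = -31600 J.
Q = ΔU + W = -31600 J.
Net over both steps: W = -31600 J, Q = -20200 J, ΔU = 11300 J.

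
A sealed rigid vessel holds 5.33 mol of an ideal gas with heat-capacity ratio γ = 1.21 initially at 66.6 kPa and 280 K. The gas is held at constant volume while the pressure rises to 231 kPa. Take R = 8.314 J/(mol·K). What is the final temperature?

971 K

V₁ = nRT₁/P₁ = 5.33×8.314×280/66.6 = 186 L.
Isochoric: V stays 186 L; P/T = const ⇒ T₂ = 971 K, P₂ = 231 kPa.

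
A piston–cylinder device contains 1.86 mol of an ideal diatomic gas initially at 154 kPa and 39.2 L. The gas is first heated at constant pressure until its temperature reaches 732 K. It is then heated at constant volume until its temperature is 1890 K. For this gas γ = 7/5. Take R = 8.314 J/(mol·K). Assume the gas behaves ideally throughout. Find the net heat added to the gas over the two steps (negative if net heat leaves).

63300 J

T₁ = P₁V₁/(nR) = 154×39.2/(1.86×8.314) = 390 K.
Step 1 — Isobaric: P stays 154 kPa; V/T = const ⇒ T₂ = 732 K, V₂ = 73.5 L.
W = PΔV = 154×(73.5−39.2) kPa·L = 5280 J.
ΔU = nCvΔT = 1.86×20.8×(732−390) = 13200 J.
Q = ΔU + W = nCpΔT = 18500 J.
State after step 1: P = 154 kPa, V = 73.5 L, T = 732 K.
Step 2 — Isochoric: V stays 73.5 L; P/T = const ⇒ T₂ = 1890 K, P₂ = 398 kPa.
W = 0 (no volume change).
ΔU = nCvΔT = 1.86×20.8×(1890−732) = 44800 J.
Q = ΔU = 44800 J.
Net over both steps: W = 5280 J, Q = 63300 J, ΔU = 58000 J.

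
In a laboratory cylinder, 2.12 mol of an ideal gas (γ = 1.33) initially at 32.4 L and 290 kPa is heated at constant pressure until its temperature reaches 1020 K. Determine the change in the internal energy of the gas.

26000 J

T₁ = P₁V₁/(nR) = 290×32.4/(2.12×8.314) = 533 K.
Isobaric: P stays 290 kPa; V/T = const ⇒ T₂ = 1020 K, V₂ = 62.0 L.
For an ideal gas ΔU = nCvΔT with Cv = R/(γ−1) = 25.2 J/(mol·K).
ΔU = 2.12×25.2×(1020−533) = 26000 J.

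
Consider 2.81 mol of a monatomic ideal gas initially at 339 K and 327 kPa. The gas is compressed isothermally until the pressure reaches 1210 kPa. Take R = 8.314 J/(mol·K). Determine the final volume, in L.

6.55 L

V₁ = nRT₁/P₁ = 2.81×8.314×339/327 = 24.2 L.
Isothermal: T stays 339 K; PV = const ⇒ V₂ = 6.55 L, P₂ = 1210 kPa.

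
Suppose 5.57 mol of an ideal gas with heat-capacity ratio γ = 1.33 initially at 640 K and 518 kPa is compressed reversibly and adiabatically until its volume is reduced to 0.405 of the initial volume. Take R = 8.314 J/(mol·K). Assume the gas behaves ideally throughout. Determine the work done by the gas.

V₁ = nRT₁/P₁ = 5.57×8.314×640/518 = 57.2 L.
Adiabatic: TV^(γ−1) = const ⇒ T₂ = 640×(2.47)^0.330 = 862 K; PV^γ = const ⇒ P₂ = 1720 kPa.
ΔU = nCvΔT = 5.57×25.2×(862−640) = 31200 J.
Q = 0 for an adiabatic process, so W = −ΔU = -31200 J.

-31200 J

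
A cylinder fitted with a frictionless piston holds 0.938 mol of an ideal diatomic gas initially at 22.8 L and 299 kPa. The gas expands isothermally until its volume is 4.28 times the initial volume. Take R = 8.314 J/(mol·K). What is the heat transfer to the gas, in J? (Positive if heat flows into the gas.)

9910 J

T₁ = P₁V₁/(nR) = 299×22.8/(0.938×8.314) = 874 K.
Isothermal: T stays 874 K; PV = const ⇒ V₂ = 97.6 L, P₂ = 69.9 kPa.
ΔU = 0 (ideal gas, T constant).
W = nRT ln(V₂/V₁) = 0.938×8.314×874×ln(4.28) = 9910 J.
Q = ΔU + W = 9910 J.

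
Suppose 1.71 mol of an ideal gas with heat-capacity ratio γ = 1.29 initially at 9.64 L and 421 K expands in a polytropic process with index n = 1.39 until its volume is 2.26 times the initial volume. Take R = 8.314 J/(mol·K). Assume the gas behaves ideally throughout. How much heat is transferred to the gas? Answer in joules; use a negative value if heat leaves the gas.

P₁ = nRT₁/V₁ = 1.71×8.314×421/9.64 = 621 kPa.
Polytropic n=1.39: T₂ = T₁(V₁/V₂)^(n−1) = 421×(0.442)^0.39 = 306 K; P₂ = P₁(V₁/V₂)^n = 200 kPa.
W = (P₁V₁−P₂V₂)/(n−1) = (621×9.64−200×21.8)/0.39 = 4180 J.
ΔU = nCvΔT = 1.71×28.7×(306−421) = -5620 J.
Q = ΔU + W = -1440 J.

-1440 J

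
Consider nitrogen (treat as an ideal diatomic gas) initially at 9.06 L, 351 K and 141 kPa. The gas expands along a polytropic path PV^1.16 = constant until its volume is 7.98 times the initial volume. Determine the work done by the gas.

2260 J

n = P₁V₁/(RT₁) = 141×9.06/(8.314×351) = 0.438 mol.
Polytropic n=1.16: T₂ = T₁(V₁/V₂)^(n−1) = 351×(0.125)^0.16 = 252 K; P₂ = P₁(V₁/V₂)^n = 12.7 kPa.
W = (P₁V₁−P₂V₂)/(n−1) = (141×9.06−12.7×72.3)/0.16 = 2260 J.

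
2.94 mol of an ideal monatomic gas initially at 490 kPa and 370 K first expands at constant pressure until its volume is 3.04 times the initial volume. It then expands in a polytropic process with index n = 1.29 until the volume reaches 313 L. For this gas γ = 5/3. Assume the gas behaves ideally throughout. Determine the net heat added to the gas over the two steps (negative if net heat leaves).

67200 J

V₁ = nRT₁/P₁ = 2.94×8.314×370/490 = 18.5 L.
Step 1 — Isobaric: P stays 490 kPa; V/T = const ⇒ T₂ = 1120 K, V₂ = 56.1 L.
W = PΔV = 490×(56.1−18.5) kPa·L = 18400 J.
ΔU = nCvΔT = 2.94×12.5×(1120−370) = 27700 J.
Q = ΔU + W = nCpΔT = 46100 J.
State after step 1: P = 490 kPa, V = 56.1 L, T = 1120 K.
Step 2 — Polytropic n=1.29: T₂ = T₁(V₁/V₂)^(n−1) = 1120×(0.179)^0.29 = 683 K; P₂ = P₁(V₁/V₂)^n = 53.4 kPa.
W = (P₁V₁−P₂V₂)/(n−1) = (490×56.1−53.4×313)/0.29 = 37200 J.
ΔU = nCvΔT = 2.94×12.5×(683−1120) = -16200 J.
Q = ΔU + W = 21000 J.
Net over both steps: W = 55700 J, Q = 67200 J, ΔU = 11500 J.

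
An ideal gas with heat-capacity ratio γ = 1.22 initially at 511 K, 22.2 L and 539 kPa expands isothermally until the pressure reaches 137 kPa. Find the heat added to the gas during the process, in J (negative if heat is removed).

n = P₁V₁/(RT₁) = 539×22.2/(8.314×511) = 2.82 mol.
Isothermal: T stays 511 K; PV = const ⇒ V₂ = 87.3 L, P₂ = 137 kPa.
ΔU = 0 (ideal gas, T constant).
W = nRT ln(V₂/V₁) = 2.82×8.314×511×ln(3.93) = 16400 J.
Q = ΔU + W = 16400 J.

16400 J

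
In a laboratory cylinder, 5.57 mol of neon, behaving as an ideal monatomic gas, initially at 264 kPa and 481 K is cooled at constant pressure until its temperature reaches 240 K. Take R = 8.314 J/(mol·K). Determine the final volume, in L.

V₁ = nRT₁/P₁ = 5.57×8.314×481/264 = 84.4 L.
Isobaric: P stays 264 kPa; V/T = const ⇒ T₂ = 240 K, V₂ = 42.1 L.

42.1 L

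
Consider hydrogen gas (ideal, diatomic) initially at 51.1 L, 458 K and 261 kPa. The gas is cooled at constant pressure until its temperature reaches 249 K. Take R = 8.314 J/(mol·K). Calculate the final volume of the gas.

Isobaric: P stays 261 kPa; V/T = const ⇒ T₂ = 249 K, V₂ = 27.8 L.

27.8 L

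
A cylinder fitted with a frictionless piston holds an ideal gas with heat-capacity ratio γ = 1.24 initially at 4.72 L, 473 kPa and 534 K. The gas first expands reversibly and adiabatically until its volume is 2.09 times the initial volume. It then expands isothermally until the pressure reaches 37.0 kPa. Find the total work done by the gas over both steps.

4570 J

n = P₁V₁/(RT₁) = 473×4.72/(8.314×534) = 0.503 mol.
Step 1 — Adiabatic: TV^(γ−1) = const ⇒ T₂ = 534×(0.478)^0.240 = 447 K; PV^γ = const ⇒ P₂ = 190 kPa.
ΔU = nCvΔT = 0.503×34.6×(447−534) = -1510 J.
Q = 0 for an adiabatic process, so W = −ΔU = 1510 J.
State after step 1: P = 190 kPa, V = 9.86 L, T = 447 K.
Step 2 — Isothermal: T stays 447 K; PV = const ⇒ V₂ = 50.6 L, P₂ = 37.0 kPa.
ΔU = 0 (ideal gas, T constant).
W = nRT ln(V₂/V₁) = 0.503×8.314×447×ln(5.12) = 3060 J.
Q = ΔU + W = 3060 J.
Net over both steps: W = 4570 J, Q = 3060 J, ΔU = -1510 J.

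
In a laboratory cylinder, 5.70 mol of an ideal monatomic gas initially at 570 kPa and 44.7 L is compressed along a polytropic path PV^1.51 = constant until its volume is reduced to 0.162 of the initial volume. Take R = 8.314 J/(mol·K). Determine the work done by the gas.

T₁ = P₁V₁/(nR) = 570×44.7/(5.70×8.314) = 538 K.
Polytropic n=1.51: T₂ = T₁(V₁/V₂)^(n−1) = 538×(6.17)^0.51 = 1360 K; P₂ = P₁(V₁/V₂)^n = 8900 kPa.
W = (P₁V₁−P₂V₂)/(n−1) = (570×44.7−8900×7.24)/0.51 = -76400 J.

-76400 J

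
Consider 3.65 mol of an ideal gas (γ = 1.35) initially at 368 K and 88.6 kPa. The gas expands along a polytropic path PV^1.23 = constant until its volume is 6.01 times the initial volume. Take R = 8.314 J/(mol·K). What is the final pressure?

V₁ = nRT₁/P₁ = 3.65×8.314×368/88.6 = 126 L.
Polytropic n=1.23: T₂ = T₁(V₁/V₂)^(n−1) = 368×(0.166)^0.23 = 244 K; P₂ = P₁(V₁/V₂)^n = 9.76 kPa.

9.76 kPa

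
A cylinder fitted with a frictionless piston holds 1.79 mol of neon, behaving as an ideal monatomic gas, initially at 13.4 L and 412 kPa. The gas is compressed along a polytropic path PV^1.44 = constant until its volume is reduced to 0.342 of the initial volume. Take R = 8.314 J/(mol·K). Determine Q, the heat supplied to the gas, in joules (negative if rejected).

-2570 J

T₁ = P₁V₁/(nR) = 412×13.4/(1.79×8.314) = 371 K.
Polytropic n=1.44: T₂ = T₁(V₁/V₂)^(n−1) = 371×(2.92)^0.44 = 595 K; P₂ = P₁(V₁/V₂)^n = 1930 kPa.
W = (P₁V₁−P₂V₂)/(n−1) = (412×13.4−1930×4.58)/0.44 = -7570 J.
ΔU = nCvΔT = 1.79×12.5×(595−371) = 5000 J.
Q = ΔU + W = -2570 J.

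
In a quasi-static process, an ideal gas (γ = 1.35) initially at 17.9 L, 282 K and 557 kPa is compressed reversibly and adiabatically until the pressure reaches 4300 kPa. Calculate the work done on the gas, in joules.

19900 J

n = P₁V₁/(RT₁) = 557×17.9/(8.314×282) = 4.25 mol.
Adiabatic: T₂/T₁ = (P₂/P₁)^((γ−1)/γ) ⇒ T₂ = 282×(7.72)^0.259 = 479 K; V₂ = 3.94 L.
ΔU = nCvΔT = 4.25×23.8×(479−282) = 19900 J.
Q = 0 for an adiabatic process, so W = −ΔU = -19900 J.
Work done on the gas = −W_by = 19900 J.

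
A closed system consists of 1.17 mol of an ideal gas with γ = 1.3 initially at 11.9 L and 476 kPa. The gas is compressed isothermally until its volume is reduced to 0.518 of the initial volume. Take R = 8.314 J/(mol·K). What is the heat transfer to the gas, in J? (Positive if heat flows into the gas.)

T₁ = P₁V₁/(nR) = 476×11.9/(1.17×8.314) = 582 K.
Isothermal: T stays 582 K; PV = const ⇒ V₂ = 6.16 L, P₂ = 919 kPa.
ΔU = 0 (ideal gas, T constant).
W = nRT ln(V₂/V₁) = 1.17×8.314×582×ln(0.518) = -3730 J.
Q = ΔU + W = -3730 J.

-3730 J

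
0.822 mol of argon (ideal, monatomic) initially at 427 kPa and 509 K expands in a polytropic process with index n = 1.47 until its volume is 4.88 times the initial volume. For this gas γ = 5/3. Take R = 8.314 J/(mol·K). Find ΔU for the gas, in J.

-2740 J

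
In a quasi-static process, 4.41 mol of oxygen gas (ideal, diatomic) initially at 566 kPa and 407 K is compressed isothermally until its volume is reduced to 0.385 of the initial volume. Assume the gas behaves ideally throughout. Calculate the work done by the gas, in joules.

-14200 J

V₁ = nRT₁/P₁ = 4.41×8.314×407/566 = 26.4 L.
Isothermal: T stays 407 K; PV = const ⇒ V₂ = 10.2 L, P₂ = 1470 kPa.
W = nRT ln(V₂/V₁) = 4.41×8.314×407×ln(0.385) = -14200 J.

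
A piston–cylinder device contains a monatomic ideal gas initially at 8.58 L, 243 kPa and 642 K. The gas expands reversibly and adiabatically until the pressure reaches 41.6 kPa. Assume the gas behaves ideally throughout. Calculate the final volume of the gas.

Adiabatic: T₂/T₁ = (P₂/P₁)^((γ−1)/γ) ⇒ T₂ = 642×(0.171)^0.400 = 317 K; V₂ = 24.7 L.

24.7 L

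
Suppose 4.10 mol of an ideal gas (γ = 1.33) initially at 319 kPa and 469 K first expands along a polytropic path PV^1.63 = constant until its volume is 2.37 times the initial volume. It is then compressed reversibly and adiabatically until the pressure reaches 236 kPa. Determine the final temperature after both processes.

358 K

V₁ = nRT₁/P₁ = 4.10×8.314×469/319 = 50.1 L.
Step 1 — Polytropic n=1.63: T₂ = T₁(V₁/V₂)^(n−1) = 469×(0.422)^0.63 = 272 K; P₂ = P₁(V₁/V₂)^n = 78.2 kPa.
W = (P₁V₁−P₂V₂)/(n−1) = (319×50.1−78.2×119)/0.63 = 10600 J.
ΔU = nCvΔT = 4.10×25.2×(272−469) = -20300 J.
Q = ΔU + W = -9670 J.
State after step 1: P = 78.2 kPa, V = 119 L, T = 272 K.
Step 2 — Adiabatic: T₂/T₁ = (P₂/P₁)^((γ−1)/γ) ⇒ T₂ = 272×(3.02)^0.248 = 358 K; V₂ = 51.7 L.
ΔU = nCvΔT = 4.10×25.2×(358−272) = 8870 J.
Q = 0 for an adiabatic process, so W = −ΔU = -8870 J.
Net over both steps: W = 1770 J, Q = -9670 J, ΔU = -11400 J.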